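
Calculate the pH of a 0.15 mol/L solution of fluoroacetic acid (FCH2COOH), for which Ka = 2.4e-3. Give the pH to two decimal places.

FCH2COOH ⇌ FCH2COO- + H+
From the ICE table, Ka = x²/(0.15 − x) = 2.4 × 10^-3.
Here C₀/Ka ≈ 62.5, so the small-x approximation fails. Use the quadratic:
x = (−Ka + √(Ka² + 4·Ka·C₀))/2 = 1.78 × 10^-2 M
pH = −log[H+] = −log(1.78 × 10^-2) = 1.75

pH = 1.75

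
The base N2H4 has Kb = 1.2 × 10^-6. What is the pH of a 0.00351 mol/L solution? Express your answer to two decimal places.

pH = 9.81

N2H4 + H2O ⇌ N2H5+ + OH-
From the ICE table, Kb = x²/(0.00351 − x) = 1.2 × 10^-6.
Since Kb ≪ C₀, x ≈ √(Kb·C₀) = 6.49 × 10^-5 M.
pOH = −log(6.49 × 10^-5) = 4.19; pH = 14.00 − 4.19 = 9.81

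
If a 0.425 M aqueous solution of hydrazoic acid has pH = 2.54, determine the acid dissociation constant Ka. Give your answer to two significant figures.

Ka = 2.0 × 10^-5

[H+] = 10^(-2.54) = 2.88 × 10^-3 M
At equilibrium [HA] = 0.425 − 2.88 × 10^-3 = 4.22 × 10^-1 M
Ka = [H+][A-]/[HA] = (2.88 × 10^-3)² / 4.22 × 10^-1 = 2.0 × 10^-5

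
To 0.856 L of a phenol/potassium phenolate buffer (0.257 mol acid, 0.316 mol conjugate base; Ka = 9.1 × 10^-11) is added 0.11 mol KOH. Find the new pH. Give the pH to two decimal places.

After neutralization: n(C6H5OH) = 0.147 mol, n(C6H5O-) = 0.426 mol.
pKa = −log(9.1 × 10^-11) = 10.041
pH = pKa + log([A⁻]/[HA]) = 10.041 + log(0.426/0.147) = 10.041 +0.462

pH = 10.50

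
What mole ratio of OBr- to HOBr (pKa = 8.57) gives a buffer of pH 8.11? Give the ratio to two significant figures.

ratio = 0.35

pH = pKa + log(r) ⇒ log(r) = 8.11 − 8.57 = -0.46
r = [OBr-]/[HOBr] = 10^(-0.46) = 0.347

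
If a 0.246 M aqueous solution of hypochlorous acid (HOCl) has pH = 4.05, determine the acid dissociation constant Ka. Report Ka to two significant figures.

[H+] = 10^(-4.05) = 8.91 × 10^-5 M
At equilibrium [HA] = 0.246 − 8.91 × 10^-5 = 2.46 × 10^-1 M
Ka = [H+][A-]/[HA] = (8.91 × 10^-5)² / 2.46 × 10^-1 = 3.2 × 10^-8

Ka = 3.2 × 10^-8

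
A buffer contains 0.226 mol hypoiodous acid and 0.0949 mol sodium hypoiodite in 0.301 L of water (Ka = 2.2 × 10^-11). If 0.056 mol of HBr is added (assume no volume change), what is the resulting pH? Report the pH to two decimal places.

Added H+ converts OI- to HOI: HOI → 0.282 mol, OI- → 0.0389 mol.
pKa = −log(2.2 × 10^-11) = 10.658
Henderson–Hasselbalch with mole ratio 0.0389/0.282: pH = 10.658 + (-0.860)

pH = 9.80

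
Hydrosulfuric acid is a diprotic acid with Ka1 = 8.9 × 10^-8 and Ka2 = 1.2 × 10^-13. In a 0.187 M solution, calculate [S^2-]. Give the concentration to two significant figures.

1.2 × 10^-13 M

First ionization gives [H+] ≈ [HS-] = 1.29 × 10^-4 M.
Second step: Ka2 = [H+][S^2-]/[HS-] ≈ [S^2-] (since [H+] ≈ [HS-]).
So [S^2-] ≈ Ka2.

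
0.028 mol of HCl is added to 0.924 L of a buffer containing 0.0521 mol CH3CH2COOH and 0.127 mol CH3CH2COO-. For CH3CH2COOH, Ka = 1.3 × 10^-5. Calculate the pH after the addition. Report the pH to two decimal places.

After neutralization: n(CH3CH2COOH) = 0.0801 mol, n(CH3CH2COO-) = 0.099 mol.
pKa = −log(1.3 × 10^-5) = 4.886
pH = pKa + log(n_CH3CH2COO-/n_CH3CH2COOH) = 4.886 + log(0.099/0.0801) = 4.886 + (+0.092)

pH = 4.98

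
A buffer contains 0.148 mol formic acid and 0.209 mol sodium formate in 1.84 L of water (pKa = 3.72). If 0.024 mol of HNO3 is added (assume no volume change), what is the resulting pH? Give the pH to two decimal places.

pH = 3.75

Added H+ converts HCOO- to HCOOH: HCOOH → 0.172 mol, HCOO- → 0.185 mol.
pH = pKa + log(n_HCOO-/n_HCOOH) = 3.72 + log(0.185/0.172) = 3.72 + (+0.032)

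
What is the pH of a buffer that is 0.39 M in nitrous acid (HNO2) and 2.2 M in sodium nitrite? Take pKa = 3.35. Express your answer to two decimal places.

Henderson–Hasselbalch: pH = pKa + log([NO2-]/[HNO2]) = 3.35 + log(2.2/0.39)
pH = 3.35 + (+0.751) = 4.10

pH = 4.10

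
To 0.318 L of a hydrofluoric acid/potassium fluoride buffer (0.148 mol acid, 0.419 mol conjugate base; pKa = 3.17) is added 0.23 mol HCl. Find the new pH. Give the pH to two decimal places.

pH = 2.87

Added H+ converts F- to HF: HF → 0.378 mol, F- → 0.189 mol.
pH = pKa + log([A⁻]/[HA]) = 3.17 + log(0.189/0.378) = 3.17 -0.301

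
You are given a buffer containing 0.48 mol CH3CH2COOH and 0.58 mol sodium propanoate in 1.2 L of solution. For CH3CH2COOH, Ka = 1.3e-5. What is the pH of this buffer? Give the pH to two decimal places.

pKa = −log(1.3 × 10^-5) = 4.886
Using pH = pKa + log([base]/[acid]) with [base]/[acid] = 0.58/0.48:
pH = 4.886 + (+0.082) = 4.97

pH = 4.97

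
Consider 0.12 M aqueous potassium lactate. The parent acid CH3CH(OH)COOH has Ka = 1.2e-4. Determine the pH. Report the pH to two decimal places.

pH = 8.50

CH3CH(OH)COO- is the conjugate base of the weak acid CH3CH(OH)COOH.
Kb = Kw/Ka = 1.0×10^-14 / 1.2 × 10^-4 = 8.33 × 10^-11
Kb = [OH-]²/(0.12 − [OH-]) = 8.33 × 10^-11
Since Kb ≪ C₀, [OH-] ≈ √(Kb·C₀) = 3.16 × 10^-6 M.
([OH-]/C₀ = 0.0026% < 5%, so the approximation holds.)
pOH = −log(3.16 × 10^-6) = 5.50; pH = 14.00 − 5.50 = 8.50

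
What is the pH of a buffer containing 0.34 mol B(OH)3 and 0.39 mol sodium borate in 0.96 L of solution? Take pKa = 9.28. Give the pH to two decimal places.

Using pH = pKa + log([base]/[acid]) with [base]/[acid] = 0.39/0.34:
pH = 9.28 + (+0.060) = 9.34

pH = 9.34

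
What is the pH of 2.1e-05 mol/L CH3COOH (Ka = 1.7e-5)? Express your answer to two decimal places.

CH3COOH ⇌ CH3COO- + H+
From the ICE table, Ka = x²/(2.1e-05 − x) = 1.7 × 10^-5.
Here C₀/Ka ≈ 1.24, so the small-x approximation fails. Use the quadratic:
x = (−Ka + √(Ka² + 4·Ka·C₀))/2 = 1.22 × 10^-5 M
pH = −log[H+] = −log(1.22 × 10^-5) = 4.91

pH = 4.91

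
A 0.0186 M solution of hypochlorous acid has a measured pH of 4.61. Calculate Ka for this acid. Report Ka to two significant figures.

[H+] = 10^(-4.61) = 2.45 × 10^-5 M
At equilibrium [HA] = 0.0186 − 2.45 × 10^-5 = 1.86 × 10^-2 M
Ka = [H+][A-]/[HA] = (2.45 × 10^-5)² / 1.86 × 10^-2 = 3.2 × 10^-8

Ka = 3.2 × 10^-8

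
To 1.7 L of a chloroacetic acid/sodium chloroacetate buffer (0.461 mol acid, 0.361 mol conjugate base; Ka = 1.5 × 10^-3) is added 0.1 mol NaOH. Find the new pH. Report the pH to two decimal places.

After neutralization: n(ClCH2COOH) = 0.361 mol, n(ClCH2COO-) = 0.461 mol.
pKa = −log(1.5 × 10^-3) = 2.824
pH = pKa + log([A⁻]/[HA]) = 2.824 + log(0.461/0.361) = 2.824 +0.106

pH = 2.93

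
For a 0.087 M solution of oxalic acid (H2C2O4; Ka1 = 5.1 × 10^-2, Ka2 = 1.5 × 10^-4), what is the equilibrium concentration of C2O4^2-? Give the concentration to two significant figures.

First ionization gives [H+] ≈ [HC2O4-] = 4.58 × 10^-2 M.
Second step: Ka2 = [H+][C2O4^2-]/[HC2O4-] ≈ [C2O4^2-] (since [H+] ≈ [HC2O4-]).
So [C2O4^2-] ≈ Ka2.

1.5 × 10^-4 M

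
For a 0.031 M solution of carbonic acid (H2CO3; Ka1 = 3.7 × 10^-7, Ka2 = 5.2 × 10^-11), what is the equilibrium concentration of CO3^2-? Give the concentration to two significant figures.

5.2 × 10^-11 M

First ionization gives [H+] ≈ [HCO3-] = 1.07 × 10^-4 M.
Second step: Ka2 = [H+][CO3^2-]/[HCO3-] ≈ [CO3^2-] (since [H+] ≈ [HCO3-]).
So [CO3^2-] ≈ Ka2.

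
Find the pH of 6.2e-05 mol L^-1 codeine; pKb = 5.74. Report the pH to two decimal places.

pH = 8.99

C18H21NO3 + H2O ⇌ C18H22NO3+ + OH-
Kb = 10^(−5.74) = 1.82 × 10^-6
Kb = [OH-]²/(6.2e-05 − [OH-]) = 1.82 × 10^-6
Here C₀/Kb ≈ 34.1, so the small-[OH-] approximation fails. Use the quadratic:
[OH-] = (−Kb + √(Kb² + 4·Kb·C₀))/2 = 9.75 × 10^-6 M
pOH = −log(9.75 × 10^-6) = 5.01; pH = 14.00 − 5.01 = 8.99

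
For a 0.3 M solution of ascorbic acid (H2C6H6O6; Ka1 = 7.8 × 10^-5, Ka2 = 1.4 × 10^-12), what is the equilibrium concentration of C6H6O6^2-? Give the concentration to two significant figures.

1.4 × 10^-12 M

First ionization gives [H+] ≈ [HC6H6O6-] = 4.84 × 10^-3 M.
Second step: Ka2 = [H+][C6H6O6^2-]/[HC6H6O6-] ≈ [C6H6O6^2-] (since [H+] ≈ [HC6H6O6-]).
So [C6H6O6^2-] ≈ Ka2.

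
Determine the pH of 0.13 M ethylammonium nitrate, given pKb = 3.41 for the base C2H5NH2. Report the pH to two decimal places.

C2H5NH3+ is the conjugate acid of the weak base C2H5NH2.
Kb = 10^(−3.41) = 3.89 × 10^-4
Ka = Kw/Kb = 1.0×10^-14 / 3.89 × 10^-4 = 2.57 × 10^-11
From the ICE table, Ka = [H+]²/(0.13 − [H+]) = 2.57 × 10^-11.
Assume [H+] ≪ 0.13: [H+] ≈ √(2.57 × 10^-11 × 0.13) = 1.83 × 10^-6 M
Check: 0.0014% ionized — well under 5%, approximation valid.
pH = −log[H+] = −log(1.83 × 10^-6) = 5.74

pH = 5.74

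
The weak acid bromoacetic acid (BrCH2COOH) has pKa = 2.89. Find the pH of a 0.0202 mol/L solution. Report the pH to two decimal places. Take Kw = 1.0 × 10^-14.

BrCH2COOH ⇌ BrCH2COO- + H+
Ka = 10^(−2.89) = 1.29 × 10^-3
Ka = x²/(0.0202 − x) = 1.29 × 10^-3
The 5% rule fails; solving x² + Ka·x − Ka·C₀ = 0 exactly:
x = [−0.00129 + √(0.00129² + 0.000104)]/2 = 4.50 × 10^-3 M
pH = −log(4.50 × 10^-3) = 2.35

pH = 2.35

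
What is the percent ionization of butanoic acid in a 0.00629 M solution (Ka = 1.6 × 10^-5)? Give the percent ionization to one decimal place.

CH3(CH2)2COOH ⇌ CH3(CH2)2COO- + H+; let x = [H+] at equilibrium.
Ka = x²/(C₀ − x); solving the quadratic gives x = 3.09 × 10^-4 M.
% ionization = x/C₀ × 100% = 3.09 × 10^-4/0.00629 × 100% = 4.9%

4.9%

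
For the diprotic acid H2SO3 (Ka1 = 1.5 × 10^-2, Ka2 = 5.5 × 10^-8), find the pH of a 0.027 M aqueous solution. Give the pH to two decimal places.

Since Ka1 ≫ Ka2, the first ionization dominates [H+].
Ka1 = x²/(0.027 − x) = 1.5 × 10^-2
Solving the quadratic: x = (−Ka1 + √(Ka1² + 4·Ka1·C₀))/2 = 1.40 × 10^-2 M
pH = −log(1.40 × 10^-2) = 1.85

pH = 1.85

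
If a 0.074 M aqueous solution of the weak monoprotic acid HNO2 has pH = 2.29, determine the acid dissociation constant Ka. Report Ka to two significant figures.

Ka = 3.8 × 10^-4

[H+] = 10^(-2.29) = 5.13 × 10^-3 M
At equilibrium [HA] = 0.074 − 5.13 × 10^-3 = 6.89 × 10^-2 M
Ka = [H+][A-]/[HA] = (5.13 × 10^-3)² / 6.89 × 10^-2 = 3.8 × 10^-4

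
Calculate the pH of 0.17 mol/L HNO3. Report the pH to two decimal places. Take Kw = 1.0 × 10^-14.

pH = 0.77

HNO3 is a strong acid and dissociates completely, so [H+] = 0.17 M.
pH = -log(0.17) = 0.77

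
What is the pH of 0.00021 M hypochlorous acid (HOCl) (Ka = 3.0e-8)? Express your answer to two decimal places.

pH = 5.60

HOCl ⇌ OCl- + H+
From the ICE table, Ka = x²/(0.00021 − x) = 3.0 × 10^-8.
Neglecting x in the denominator: x = √(3.0 × 10^-8 × 0.00021) = 2.51 × 10^-6 M
pH = −log[H+] = −log(2.51 × 10^-6) = 5.60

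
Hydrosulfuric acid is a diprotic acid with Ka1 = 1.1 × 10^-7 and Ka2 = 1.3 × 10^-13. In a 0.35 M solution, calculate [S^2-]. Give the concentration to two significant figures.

First ionization gives [H+] ≈ [HS-] = 1.96 × 10^-4 M.
Second step: Ka2 = [H+][S^2-]/[HS-] ≈ [S^2-] (since [H+] ≈ [HS-]).
So [S^2-] ≈ Ka2.

1.3 × 10^-13 M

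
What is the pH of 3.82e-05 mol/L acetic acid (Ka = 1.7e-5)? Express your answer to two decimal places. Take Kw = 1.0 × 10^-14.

CH3COOH ⇌ CH3COO- + H+
Ka = [H+]²/(3.82e-05 − [H+]) = 1.7 × 10^-5
The 5% rule fails; solving [H+]² + Ka·[H+] − Ka·C₀ = 0 exactly:
[H+] = (−Ka + √(Ka² + 4·Ka·C₀))/2 = 1.84 × 10^-5 M
pH = −log[H+] = −log(1.84 × 10^-5) = 4.74

pH = 4.74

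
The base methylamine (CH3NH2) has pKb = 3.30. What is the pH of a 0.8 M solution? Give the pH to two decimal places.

CH3NH2 + H2O ⇌ CH3NH3+ + OH-
Kb = 10^(−3.30) = 5.01 × 10^-4
Let x = [OH-] at equilibrium. Kb = x²/(0.8 − x).
Since Kb ≪ C₀, x ≈ √(Kb·C₀) = 2.00 × 10^-2 M.
pOH = 1.70, so pH = 14.00 − pOH = 12.30

pH = 12.30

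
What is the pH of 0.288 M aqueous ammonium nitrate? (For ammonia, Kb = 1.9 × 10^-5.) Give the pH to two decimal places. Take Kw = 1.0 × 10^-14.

NH4+ is the conjugate acid of the weak base NH3.
Ka = Kw/Kb = 1.0×10^-14 / 1.9 × 10^-5 = 5.26 × 10^-10
From the ICE table, Ka = [H+]²/(0.288 − [H+]) = 5.26 × 10^-10.
Neglecting [H+] in the denominator: [H+] = √(5.26 × 10^-10 × 0.288) = 1.23 × 10^-5 M
pH = −log[H+] = −log(1.23 × 10^-5) = 4.91

pH = 4.91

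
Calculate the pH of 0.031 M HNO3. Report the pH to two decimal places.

HNO3 is a strong acid and dissociates completely, so [H+] = 0.031 M.
pH = -log(0.031) = 1.51

pH = 1.51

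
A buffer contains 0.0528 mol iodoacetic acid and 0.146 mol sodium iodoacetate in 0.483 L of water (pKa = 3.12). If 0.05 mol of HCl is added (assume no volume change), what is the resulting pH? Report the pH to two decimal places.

Added H+ converts ICH2COO- to ICH2COOH: ICH2COOH → 0.103 mol, ICH2COO- → 0.096 mol.
pH = pKa + log([A⁻]/[HA]) = 3.12 + log(0.096/0.103) = 3.12 -0.031

pH = 3.09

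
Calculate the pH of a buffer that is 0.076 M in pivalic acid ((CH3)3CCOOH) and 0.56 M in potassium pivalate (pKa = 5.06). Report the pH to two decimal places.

Henderson–Hasselbalch: pH = pKa + log([(CH3)3CCOO-]/[(CH3)3CCOOH]) = 5.06 + log(0.56/0.076)
pH = 5.06 + (+0.867) = 5.93

pH = 5.93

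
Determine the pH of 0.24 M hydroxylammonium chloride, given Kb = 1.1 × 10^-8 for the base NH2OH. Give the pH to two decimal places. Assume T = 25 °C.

pH = 3.33

NH3OH+ is the conjugate acid of the weak base NH2OH.
Ka = Kw/Kb = 1.0×10^-14 / 1.1 × 10^-8 = 9.09 × 10^-7
Ka = x²/(0.24 − x) = 9.09 × 10^-7
Assume x ≪ 0.24: x ≈ √(9.09 × 10^-7 × 0.24) = 4.67 × 10^-4 M
Check: 0.19% ionized — well under 5%, approximation valid.
pH = −log[H+] = −log(4.67 × 10^-4) = 3.33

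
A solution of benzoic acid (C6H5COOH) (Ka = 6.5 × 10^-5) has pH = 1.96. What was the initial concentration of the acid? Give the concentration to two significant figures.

C₀ = 1.9 M

[H+] = 10^(-1.96) = 1.10 × 10^-2 M = x
Ka = x²/(C₀ − x) ⇒ C₀ = x + x²/Ka
C₀ = 1.10 × 10^-2 + (1.10 × 10^-2)²/(6.5 × 10^-5) = 1.87 M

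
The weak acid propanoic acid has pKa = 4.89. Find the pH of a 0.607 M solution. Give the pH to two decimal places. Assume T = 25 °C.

CH3CH2COOH ⇌ CH3CH2COO- + H+
Ka = 10^(−4.89) = 1.29 × 10^-5
Ka = x²/(0.607 − x) = 1.29 × 10^-5
Assume x ≪ 0.607: x ≈ √(1.29 × 10^-5 × 0.607) = 2.80 × 10^-3 M
(x/C₀ = 0.46% < 5%, so the approximation holds.)
pH = −log(2.80 × 10^-3) = 2.55

pH = 2.55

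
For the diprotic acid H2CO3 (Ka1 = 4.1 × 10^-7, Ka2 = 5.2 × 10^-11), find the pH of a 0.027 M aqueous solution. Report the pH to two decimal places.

Since Ka1 ≫ Ka2, the first ionization dominates [H+].
Ka1 = x²/(0.027 − x) = 4.1 × 10^-7
x ≈ √(4.1 × 10^-7 × 0.027) = 1.05 × 10^-4 M
pH = −log(1.05 × 10^-4) = 3.98

pH = 3.98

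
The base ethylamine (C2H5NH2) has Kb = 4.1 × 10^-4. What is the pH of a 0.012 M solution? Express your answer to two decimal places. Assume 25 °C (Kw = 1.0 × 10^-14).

C2H5NH2 + H2O ⇌ C2H5NH3+ + OH-
Kb = [OH-]²/(0.012 − [OH-]) = 4.1 × 10^-4
The 5% rule fails; solving [OH-]² + Kb·[OH-] − Kb·C₀ = 0 exactly:
[OH-] = (−Kb + √(Kb² + 4·Kb·C₀))/2 = 2.02 × 10^-3 M
pOH = −log(2.02 × 10^-3) = 2.69; pH = 14.00 − 2.69 = 11.31

pH = 11.31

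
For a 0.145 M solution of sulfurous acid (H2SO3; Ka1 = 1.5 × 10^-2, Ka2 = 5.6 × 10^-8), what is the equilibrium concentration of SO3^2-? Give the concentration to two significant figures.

5.6 × 10^-8 M

First ionization gives [H+] ≈ [HSO3-] = 3.97 × 10^-2 M.
Second step: Ka2 = [H+][SO3^2-]/[HSO3-] ≈ [SO3^2-] (since [H+] ≈ [HSO3-]).
So [SO3^2-] ≈ Ka2.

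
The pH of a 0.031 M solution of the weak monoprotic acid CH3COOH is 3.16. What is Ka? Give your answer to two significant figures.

Ka = 1.6 × 10^-5

[H+] = 10^(-3.16) = 6.92 × 10^-4 M
At equilibrium [HA] = 0.031 − 6.92 × 10^-4 = 3.03 × 10^-2 M
Ka = [H+][A-]/[HA] = (6.92 × 10^-4)² / 3.03 × 10^-2 = 1.6 × 10^-5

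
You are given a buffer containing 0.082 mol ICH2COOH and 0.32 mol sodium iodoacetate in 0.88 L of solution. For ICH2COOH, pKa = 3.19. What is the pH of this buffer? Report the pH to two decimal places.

Henderson–Hasselbalch: pH = pKa + log([ICH2COO-]/[ICH2COOH]) = 3.19 + log(0.32/0.082)
pH = 3.19 + (+0.591) = 3.78

pH = 3.78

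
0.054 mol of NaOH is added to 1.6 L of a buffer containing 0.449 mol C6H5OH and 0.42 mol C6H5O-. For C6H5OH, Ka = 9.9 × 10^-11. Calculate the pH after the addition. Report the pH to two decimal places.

pH = 10.08

After neutralization: n(C6H5OH) = 0.395 mol, n(C6H5O-) = 0.474 mol.
pKa = −log(9.9 × 10^-11) = 10.004
pH = pKa + log(n_C6H5O-/n_C6H5OH) = 10.004 + log(0.474/0.395) = 10.004 + (+0.079)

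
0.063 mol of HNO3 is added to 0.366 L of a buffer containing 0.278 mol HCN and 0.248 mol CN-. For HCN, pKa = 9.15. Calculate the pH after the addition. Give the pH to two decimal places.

After neutralization: n(HCN) = 0.341 mol, n(CN-) = 0.185 mol.
pH = pKa + log([A⁻]/[HA]) = 9.15 + log(0.185/0.341) = 9.15 -0.266

pH = 8.88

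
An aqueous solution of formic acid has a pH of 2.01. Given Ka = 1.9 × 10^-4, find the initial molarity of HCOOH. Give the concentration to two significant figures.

[H+] = 10^(-2.01) = 9.77 × 10^-3 M = x
Ka = x²/(C₀ − x) ⇒ C₀ = x + x²/Ka
C₀ = 9.77 × 10^-3 + (9.77 × 10^-3)²/(1.9 × 10^-4) = 5.12 × 10^-1 M

C₀ = 5.1 × 10^-1 M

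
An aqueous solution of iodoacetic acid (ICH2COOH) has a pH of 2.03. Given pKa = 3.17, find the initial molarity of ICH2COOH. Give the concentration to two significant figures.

[H+] = 10^(-2.03) = 9.33 × 10^-3 M = x
Ka = 10^(−3.17) = 6.76 × 10^-4
Ka = x²/(C₀ − x) ⇒ C₀ = x + x²/Ka
C₀ = 9.33 × 10^-3 + (9.33 × 10^-3)²/(6.76 × 10^-4) = 1.38 × 10^-1 M

C₀ = 1.4 × 10^-1 M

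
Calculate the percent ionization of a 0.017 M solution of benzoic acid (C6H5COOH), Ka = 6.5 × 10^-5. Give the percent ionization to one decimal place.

C6H5COOH ⇌ C6H5COO- + H+; let x = [H+] at equilibrium.
Solve x² + 6.5e-05x − 1.11e-06 = 0 → x = 1.02 × 10^-3 M
Fraction ionized = 1.02 × 10^-3 / 0.017 = 0.0600 → 6.0%

6.0%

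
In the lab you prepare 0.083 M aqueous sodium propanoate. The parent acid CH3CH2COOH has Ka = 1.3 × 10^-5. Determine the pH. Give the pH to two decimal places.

CH3CH2COO- is the conjugate base of the weak acid CH3CH2COOH.
Kb = Kw/Ka = 1.0×10^-14 / 1.3 × 10^-5 = 7.69 × 10^-10
From the ICE table, Kb = x²/(0.083 − x) = 7.69 × 10^-10.
Assume x ≪ 0.083: x ≈ √(7.69 × 10^-10 × 0.083) = 7.99 × 10^-6 M
Check: 0.0096% ionized — well under 5%, approximation valid.
pOH = 5.10, so pH = 14.00 − pOH = 8.90

pH = 8.90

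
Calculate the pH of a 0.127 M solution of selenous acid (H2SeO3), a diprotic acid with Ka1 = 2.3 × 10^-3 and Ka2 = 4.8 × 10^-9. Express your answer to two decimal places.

pH = 1.80

Since Ka1 ≫ Ka2, the first ionization dominates [H+].
Ka1 = x²/(0.127 − x) = 2.3 × 10^-3
Solving the quadratic: x = (−Ka1 + √(Ka1² + 4·Ka1·C₀))/2 = 1.60 × 10^-2 M
pH = −log(1.60 × 10^-2) = 1.80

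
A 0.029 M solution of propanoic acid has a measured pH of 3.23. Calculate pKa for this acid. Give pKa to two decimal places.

[H+] = 10^(-3.23) = 5.89 × 10^-4 M
At equilibrium [HA] = 0.029 − 5.89 × 10^-4 = 2.84 × 10^-2 M
Ka = [H+][A-]/[HA] = (5.89 × 10^-4)² / 2.84 × 10^-2 = 1.22 × 10^-5
pKa = -log(1.22 × 10^-5) = 4.91

pKa = 4.91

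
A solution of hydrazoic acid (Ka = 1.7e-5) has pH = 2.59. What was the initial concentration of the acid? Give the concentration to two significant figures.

[H+] = 10^(-2.59) = 2.57 × 10^-3 M = x
Ka = x²/(C₀ − x) ⇒ C₀ = x + x²/Ka
C₀ = 2.57 × 10^-3 + (2.57 × 10^-3)²/(1.7 × 10^-5) = 3.91 × 10^-1 M

C₀ = 3.9 × 10^-1 M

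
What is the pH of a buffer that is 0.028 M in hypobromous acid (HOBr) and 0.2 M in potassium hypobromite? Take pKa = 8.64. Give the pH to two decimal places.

pH = 9.49

Using pH = pKa + log([base]/[acid]) with [base]/[acid] = 0.2/0.028:
pH = 8.64 + (+0.854) = 9.49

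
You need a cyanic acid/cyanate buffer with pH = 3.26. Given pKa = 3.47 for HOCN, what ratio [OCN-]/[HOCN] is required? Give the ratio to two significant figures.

ratio = 0.62

pH = pKa + log(r) ⇒ log(r) = 3.26 − 3.47 = -0.21
r = [OCN-]/[HOCN] = 10^(-0.21) = 0.617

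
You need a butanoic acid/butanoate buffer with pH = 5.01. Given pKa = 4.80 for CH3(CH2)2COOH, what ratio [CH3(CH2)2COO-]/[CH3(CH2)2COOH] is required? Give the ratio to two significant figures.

pH = pKa + log(r) ⇒ log(r) = 5.01 − 4.80 = +0.21
r = [CH3(CH2)2COO-]/[CH3(CH2)2COOH] = 10^(+0.21) = 1.62

ratio = 1.6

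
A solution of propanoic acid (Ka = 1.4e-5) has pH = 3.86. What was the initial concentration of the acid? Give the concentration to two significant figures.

[H+] = 10^(-3.86) = 1.38 × 10^-4 M = x
Ka = x²/(C₀ − x) ⇒ C₀ = x + x²/Ka
C₀ = 1.38 × 10^-4 + (1.38 × 10^-4)²/(1.4 × 10^-5) = 1.50 × 10^-3 M

C₀ = 1.5 × 10^-3 M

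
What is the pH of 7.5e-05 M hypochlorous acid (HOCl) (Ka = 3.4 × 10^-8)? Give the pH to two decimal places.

pH = 5.80

HOCl ⇌ OCl- + H+
Ka = [H+]²/(7.5e-05 − [H+]) = 3.4 × 10^-8
Assume [H+] ≪ 7.5e-05: [H+] ≈ √(3.4 × 10^-8 × 7.5e-05) = 1.60 × 10^-6 M
pH = −log[H+] = −log(1.60 × 10^-6) = 5.80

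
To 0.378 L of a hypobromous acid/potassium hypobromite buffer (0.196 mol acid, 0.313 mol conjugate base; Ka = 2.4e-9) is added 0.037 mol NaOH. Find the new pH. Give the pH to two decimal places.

pH = 8.96

After neutralization: n(HOBr) = 0.159 mol, n(OBr-) = 0.35 mol.
pKa = −log(2.4 × 10^-9) = 8.620
Henderson–Hasselbalch with mole ratio 0.35/0.159: pH = 8.620 + (+0.343)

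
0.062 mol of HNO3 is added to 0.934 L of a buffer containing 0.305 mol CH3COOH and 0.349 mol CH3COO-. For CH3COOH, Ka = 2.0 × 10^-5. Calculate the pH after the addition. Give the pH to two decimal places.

pH = 4.59

Added H+ converts CH3COO- to CH3COOH: CH3COOH → 0.367 mol, CH3COO- → 0.287 mol.
pKa = −log(2.0 × 10^-5) = 4.699
pH = pKa + log(n_CH3COO-/n_CH3COOH) = 4.699 + log(0.287/0.367) = 4.699 + (-0.107)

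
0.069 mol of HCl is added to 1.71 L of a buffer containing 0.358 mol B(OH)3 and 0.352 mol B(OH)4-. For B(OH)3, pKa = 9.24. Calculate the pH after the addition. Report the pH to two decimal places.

pH = 9.06

Added H+ converts B(OH)4- to B(OH)3: B(OH)3 → 0.427 mol, B(OH)4- → 0.283 mol.
pH = pKa + log(n_B(OH)4-/n_B(OH)3) = 9.24 + log(0.283/0.427) = 9.24 + (-0.179)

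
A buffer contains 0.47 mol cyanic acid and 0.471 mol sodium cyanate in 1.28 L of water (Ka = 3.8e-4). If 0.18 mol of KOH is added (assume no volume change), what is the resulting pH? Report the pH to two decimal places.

OH- converts HOCN to OCN-: HOCN → 0.29 mol, OCN- → 0.651 mol.
pKa = −log(3.8 × 10^-4) = 3.420
pH = pKa + log([A⁻]/[HA]) = 3.420 + log(0.651/0.29) = 3.420 +0.351

pH = 3.77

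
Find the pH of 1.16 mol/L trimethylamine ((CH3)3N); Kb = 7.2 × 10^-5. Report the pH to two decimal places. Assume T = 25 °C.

(CH3)3N + H2O ⇌ (CH3)3NH+ + OH-
Kb = x²/(1.16 − x) = 7.2 × 10^-5
Neglecting x in the denominator: x = √(7.2 × 10^-5 × 1.16) = 9.14 × 10^-3 M
(x/C₀ = 0.79% < 5%, so the approximation holds.)
pOH = 2.04, so pH = 14.00 − pOH = 11.96

pH = 11.96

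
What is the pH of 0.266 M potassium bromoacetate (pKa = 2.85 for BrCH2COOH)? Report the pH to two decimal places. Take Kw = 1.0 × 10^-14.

pH = 8.14

BrCH2COO- is the conjugate base of the weak acid BrCH2COOH.
Ka = 10^(−2.85) = 1.41 × 10^-3
Kb = Kw/Ka = 1.0×10^-14 / 1.41 × 10^-3 = 7.09 × 10^-12
Kb = [OH-]²/(0.266 − [OH-]) = 7.09 × 10^-12
Assume [OH-] ≪ 0.266: [OH-] ≈ √(7.09 × 10^-12 × 0.266) = 1.37 × 10^-6 M
Check: 0.00052% ionized — well under 5%, approximation valid.
pOH = 5.86, so pH = 14.00 − pOH = 8.14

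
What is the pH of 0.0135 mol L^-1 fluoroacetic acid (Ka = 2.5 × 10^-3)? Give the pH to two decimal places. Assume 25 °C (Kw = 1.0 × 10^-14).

FCH2COOH ⇌ FCH2COO- + H+
Ka = x²/(0.0135 − x) = 2.5 × 10^-3
Here C₀/Ka ≈ 5.4, so the small-x approximation fails. Use the quadratic:
x = (−Ka + √(Ka² + 4·Ka·C₀))/2 = 4.69 × 10^-3 M
pH = −log[H+] = −log(4.69 × 10^-3) = 2.33

pH = 2.33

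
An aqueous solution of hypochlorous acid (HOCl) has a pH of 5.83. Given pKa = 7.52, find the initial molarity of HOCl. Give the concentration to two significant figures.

[H+] = 10^(-5.83) = 1.48 × 10^-6 M = x
Ka = 10^(−7.52) = 3.02 × 10^-8
Ka = x²/(C₀ − x) ⇒ C₀ = x + x²/Ka
C₀ = 1.48 × 10^-6 + (1.48 × 10^-6)²/(3.02 × 10^-8) = 7.40 × 10^-5 M

C₀ = 7.4 × 10^-5 M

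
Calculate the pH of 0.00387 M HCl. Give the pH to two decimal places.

pH = 2.41

HCl is a strong acid and dissociates completely, so [H+] = 0.00387 M.
pH = -log(0.00387) = 2.41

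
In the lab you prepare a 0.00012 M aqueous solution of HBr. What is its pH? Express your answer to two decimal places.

HBr is a strong acid and dissociates completely, so [H+] = 0.00012 M.
pH = -log(0.00012) = 3.92

pH = 3.92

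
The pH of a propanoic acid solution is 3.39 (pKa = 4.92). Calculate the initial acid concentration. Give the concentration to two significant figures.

C₀ = 1.4 × 10^-2 M

[H+] = 10^(-3.39) = 4.07 × 10^-4 M = x
Ka = 10^(−4.92) = 1.20 × 10^-5
Ka = x²/(C₀ − x) ⇒ C₀ = x + x²/Ka
C₀ = 4.07 × 10^-4 + (4.07 × 10^-4)²/(1.20 × 10^-5) = 1.42 × 10^-2 M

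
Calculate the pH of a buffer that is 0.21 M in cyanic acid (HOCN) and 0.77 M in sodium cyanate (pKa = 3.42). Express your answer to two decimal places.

pH = 3.98

Henderson–Hasselbalch: pH = pKa + log([OCN-]/[HOCN]) = 3.42 + log(0.77/0.21)
pH = 3.42 + (+0.564) = 3.98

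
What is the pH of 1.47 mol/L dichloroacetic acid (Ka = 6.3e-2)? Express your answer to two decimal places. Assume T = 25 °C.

pH = 0.56

Cl2CHCOOH ⇌ Cl2CHCOO- + H+
Ka = x²/(1.47 − x) = 6.3 × 10^-2
x is not negligible relative to C₀; solve x² + 0.063·x − 0.0926 = 0.
x = [−0.063 + √(0.063² + 0.37)]/2 = 2.74 × 10^-1 M
pH = −log(2.74 × 10^-1) = 0.56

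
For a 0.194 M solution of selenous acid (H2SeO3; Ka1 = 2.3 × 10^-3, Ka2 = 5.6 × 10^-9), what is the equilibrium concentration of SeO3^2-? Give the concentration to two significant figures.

First ionization gives [H+] ≈ [HSeO3-] = 2.00 × 10^-2 M.
Second step: Ka2 = [H+][SeO3^2-]/[HSeO3-] ≈ [SeO3^2-] (since [H+] ≈ [HSeO3-]).
So [SeO3^2-] ≈ Ka2.

5.6 × 10^-9 M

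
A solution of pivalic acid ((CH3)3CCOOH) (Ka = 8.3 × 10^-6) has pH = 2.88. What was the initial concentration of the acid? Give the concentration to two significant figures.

C₀ = 2.1 × 10^-1 M

[H+] = 10^(-2.88) = 1.32 × 10^-3 M = x
Ka = x²/(C₀ − x) ⇒ C₀ = x + x²/Ka
C₀ = 1.32 × 10^-3 + (1.32 × 10^-3)²/(8.3 × 10^-6) = 2.11 × 10^-1 M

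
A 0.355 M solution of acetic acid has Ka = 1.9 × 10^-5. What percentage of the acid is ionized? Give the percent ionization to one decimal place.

CH3COOH ⇌ CH3COO- + H+; let x = [H+] at equilibrium.
x ≈ √(Ka·C₀) = √(1.9 × 10^-5 × 0.355) = 2.60 × 10^-3 M
Fraction ionized = 2.60 × 10^-3 / 0.355 = 0.0073 → 0.7%

0.7%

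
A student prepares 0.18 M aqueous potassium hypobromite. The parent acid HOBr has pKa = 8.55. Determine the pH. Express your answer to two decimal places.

pH = 10.90

OBr- is the conjugate base of the weak acid HOBr.
Ka = 10^(−8.55) = 2.82 × 10^-9
Kb = Kw/Ka = 1.0×10^-14 / 2.82 × 10^-9 = 3.55 × 10^-6
Let x = [OH-] at equilibrium. Kb = x²/(0.18 − x).
Assume x ≪ 0.18: x ≈ √(3.55 × 10^-6 × 0.18) = 7.99 × 10^-4 M
pOH = −log(7.99 × 10^-4) = 3.10; pH = 14.00 − 3.10 = 10.90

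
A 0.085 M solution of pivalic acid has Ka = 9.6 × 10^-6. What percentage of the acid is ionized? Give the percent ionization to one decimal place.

(CH3)3CCOOH ⇌ (CH3)3CCOO- + H+; let x = [H+] at equilibrium.
x ≈ √(Ka·C₀) = √(9.6 × 10^-6 × 0.085) = 9.03 × 10^-4 M
% ionization = x/C₀ × 100% = 9.03 × 10^-4/0.085 × 100% = 1.1%

1.1%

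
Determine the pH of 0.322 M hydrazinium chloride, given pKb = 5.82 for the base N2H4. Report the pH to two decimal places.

N2H5+ is the conjugate acid of the weak base N2H4.
Kb = 10^(−5.82) = 1.51 × 10^-6
Ka = Kw/Kb = 1.0×10^-14 / 1.51 × 10^-6 = 6.62 × 10^-9
Ka = x²/(0.322 − x) = 6.62 × 10^-9
Neglecting x in the denominator: x = √(6.62 × 10^-9 × 0.322) = 4.62 × 10^-5 M
pH = −log[H+] = −log(4.62 × 10^-5) = 4.34

pH = 4.34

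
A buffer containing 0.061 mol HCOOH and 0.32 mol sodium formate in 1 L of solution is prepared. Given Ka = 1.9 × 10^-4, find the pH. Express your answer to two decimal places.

pH = 4.44

pKa = −log(1.9 × 10^-4) = 3.721
pH = pKa + log([A⁻]/[HA]) = 3.721 + log(0.32/0.061)
pH = 3.721 + (+0.720) = 4.44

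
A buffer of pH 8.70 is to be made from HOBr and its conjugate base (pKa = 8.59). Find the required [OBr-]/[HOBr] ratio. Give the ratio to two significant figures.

ratio = 1.3

pH = pKa + log(r) ⇒ log(r) = 8.70 − 8.59 = +0.11
r = [OBr-]/[HOBr] = 10^(+0.11) = 1.29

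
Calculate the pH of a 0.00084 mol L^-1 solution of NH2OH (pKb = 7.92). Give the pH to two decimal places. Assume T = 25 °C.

NH2OH + H2O ⇌ NH3OH+ + OH-
Kb = 10^(−7.92) = 1.20 × 10^-8
Let x = [OH-] at equilibrium. Kb = x²/(0.00084 − x).
Neglecting x in the denominator: x = √(1.20 × 10^-8 × 0.00084) = 3.17 × 10^-6 M
(x/C₀ = 0.38% < 5%, so the approximation holds.)
pOH = 5.50, so pH = 14.00 − pOH = 8.50

pH = 8.50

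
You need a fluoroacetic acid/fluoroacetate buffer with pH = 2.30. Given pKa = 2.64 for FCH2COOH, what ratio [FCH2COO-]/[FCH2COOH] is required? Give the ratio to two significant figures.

ratio = 0.46

pH = pKa + log(r) ⇒ log(r) = 2.30 − 2.64 = -0.34
r = [FCH2COO-]/[FCH2COOH] = 10^(-0.34) = 0.457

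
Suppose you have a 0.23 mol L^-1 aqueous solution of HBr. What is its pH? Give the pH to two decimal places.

pH = 0.64

HBr is a strong acid and dissociates completely, so [H+] = 0.23 M.
pH = -log(0.23) = 0.64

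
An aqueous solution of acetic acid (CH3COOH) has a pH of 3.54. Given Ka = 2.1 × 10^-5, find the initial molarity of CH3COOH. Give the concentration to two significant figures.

C₀ = 4.2 × 10^-3 M

[H+] = 10^(-3.54) = 2.88 × 10^-4 M = x
Ka = x²/(C₀ − x) ⇒ C₀ = x + x²/Ka
C₀ = 2.88 × 10^-4 + (2.88 × 10^-4)²/(2.1 × 10^-5) = 4.24 × 10^-3 M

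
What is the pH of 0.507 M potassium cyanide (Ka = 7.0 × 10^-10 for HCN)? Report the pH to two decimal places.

pH = 11.43

CN- is the conjugate base of the weak acid HCN.
Kb = Kw/Ka = 1.0×10^-14 / 7.0 × 10^-10 = 1.43 × 10^-5
From the ICE table, Kb = [OH-]²/(0.507 − [OH-]) = 1.43 × 10^-5.
Neglecting [OH-] in the denominator: [OH-] = √(1.43 × 10^-5 × 0.507) = 2.69 × 10^-3 M
pOH = 2.57, so pH = 14.00 − pOH = 11.43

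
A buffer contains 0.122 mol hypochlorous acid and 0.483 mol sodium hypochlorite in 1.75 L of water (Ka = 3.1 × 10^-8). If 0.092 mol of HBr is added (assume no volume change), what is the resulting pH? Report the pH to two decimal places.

pH = 7.77

After neutralization: n(HOCl) = 0.214 mol, n(OCl-) = 0.391 mol.
pKa = −log(3.1 × 10^-8) = 7.509
pH = pKa + log([A⁻]/[HA]) = 7.509 + log(0.391/0.214) = 7.509 +0.262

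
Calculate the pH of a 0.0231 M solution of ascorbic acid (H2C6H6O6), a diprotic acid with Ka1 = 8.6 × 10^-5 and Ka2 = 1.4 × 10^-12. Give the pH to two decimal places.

Ka1 ≫ Ka2, so treat the first dissociation as the only significant source of H+.
Ka1 = x²/(0.0231 − x) = 8.6 × 10^-5
Solving the quadratic: x = (−Ka1 + √(Ka1² + 4·Ka1·C₀))/2 = 1.37 × 10^-3 M
pH = −log(1.37 × 10^-3) = 2.86

pH = 2.86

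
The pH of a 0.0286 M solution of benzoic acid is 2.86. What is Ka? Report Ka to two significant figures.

[H+] = 10^(-2.86) = 1.38 × 10^-3 M
At equilibrium [HA] = 0.0286 − 1.38 × 10^-3 = 2.72 × 10^-2 M
Ka = [H+][A-]/[HA] = (1.38 × 10^-3)² / 2.72 × 10^-2 = 7.0 × 10^-5

Ka = 7.0 × 10^-5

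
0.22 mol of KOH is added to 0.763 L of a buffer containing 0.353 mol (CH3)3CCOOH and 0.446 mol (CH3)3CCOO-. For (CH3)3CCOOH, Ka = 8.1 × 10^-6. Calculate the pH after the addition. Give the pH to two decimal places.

After neutralization: n((CH3)3CCOOH) = 0.133 mol, n((CH3)3CCOO-) = 0.666 mol.
pKa = −log(8.1 × 10^-6) = 5.092
pH = pKa + log(n_(CH3)3CCOO-/n_(CH3)3CCOOH) = 5.092 + log(0.666/0.133) = 5.092 + (+0.700)

pH = 5.79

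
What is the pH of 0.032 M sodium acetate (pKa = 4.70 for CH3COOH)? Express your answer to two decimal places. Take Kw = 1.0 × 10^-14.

CH3COO- is the conjugate base of the weak acid CH3COOH.
Ka = 10^(−4.70) = 2.00 × 10^-5
Kb = Kw/Ka = 1.0×10^-14 / 2.00 × 10^-5 = 5.00 × 10^-10
Let x = [OH-] at equilibrium. Kb = x²/(0.032 − x).
Neglecting x in the denominator: x = √(5.00 × 10^-10 × 0.032) = 4.00 × 10^-6 M
(x/C₀ = 0.013% < 5%, so the approximation holds.)
pOH = −log(4.00 × 10^-6) = 5.40; pH = 14.00 − 5.40 = 8.60

pH = 8.60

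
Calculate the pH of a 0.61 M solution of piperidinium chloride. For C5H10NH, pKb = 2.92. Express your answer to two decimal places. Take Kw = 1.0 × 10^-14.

C5H10NH2+ is the conjugate acid of the weak base C5H10NH.
Kb = 10^(−2.92) = 1.20 × 10^-3
Ka = Kw/Kb = 1.0×10^-14 / 1.20 × 10^-3 = 8.33 × 10^-12
From the ICE table, Ka = [H+]²/(0.61 − [H+]) = 8.33 × 10^-12.
Neglecting [H+] in the denominator: [H+] = √(8.33 × 10^-12 × 0.61) = 2.25 × 10^-6 M
pH = −log(2.25 × 10^-6) = 5.65

pH = 5.65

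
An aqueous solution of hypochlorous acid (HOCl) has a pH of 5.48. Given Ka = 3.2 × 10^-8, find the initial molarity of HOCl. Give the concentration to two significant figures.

[H+] = 10^(-5.48) = 3.31 × 10^-6 M = x
Ka = x²/(C₀ − x) ⇒ C₀ = x + x²/Ka
C₀ = 3.31 × 10^-6 + (3.31 × 10^-6)²/(3.2 × 10^-8) = 3.46 × 10^-4 M

C₀ = 3.5 × 10^-4 M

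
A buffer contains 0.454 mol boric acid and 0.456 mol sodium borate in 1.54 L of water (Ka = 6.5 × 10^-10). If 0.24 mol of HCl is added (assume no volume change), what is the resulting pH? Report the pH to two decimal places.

pH = 8.68

After neutralization: n(B(OH)3) = 0.694 mol, n(B(OH)4-) = 0.216 mol.
pKa = −log(6.5 × 10^-10) = 9.187
Henderson–Hasselbalch with mole ratio 0.216/0.694: pH = 9.187 + (-0.507)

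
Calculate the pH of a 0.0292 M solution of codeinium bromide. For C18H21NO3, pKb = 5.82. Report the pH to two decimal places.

pH = 4.86

C18H22NO3+ is the conjugate acid of the weak base C18H21NO3.
Kb = 10^(−5.82) = 1.51 × 10^-6
Ka = Kw/Kb = 1.0×10^-14 / 1.51 × 10^-6 = 6.62 × 10^-9
From the ICE table, Ka = [H+]²/(0.0292 − [H+]) = 6.62 × 10^-9.
Since Ka ≪ C₀, [H+] ≈ √(Ka·C₀) = 1.39 × 10^-5 M.
pH = −log(1.39 × 10^-5) = 4.86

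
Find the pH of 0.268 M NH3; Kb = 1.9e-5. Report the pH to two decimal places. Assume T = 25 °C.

NH3 + H2O ⇌ NH4+ + OH-
Kb = [OH-]²/(0.268 − [OH-]) = 1.9 × 10^-5
Neglecting [OH-] in the denominator: [OH-] = √(1.9 × 10^-5 × 0.268) = 2.26 × 10^-3 M
pOH = −log(2.26 × 10^-3) = 2.65; pH = 14.00 − 2.65 = 11.35

pH = 11.35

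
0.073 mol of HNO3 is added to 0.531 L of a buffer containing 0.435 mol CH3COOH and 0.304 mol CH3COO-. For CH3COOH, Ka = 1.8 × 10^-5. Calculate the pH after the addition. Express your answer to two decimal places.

pH = 4.40

After neutralization: n(CH3COOH) = 0.508 mol, n(CH3COO-) = 0.231 mol.
pKa = −log(1.8 × 10^-5) = 4.745
pH = pKa + log([A⁻]/[HA]) = 4.745 + log(0.231/0.508) = 4.745 -0.342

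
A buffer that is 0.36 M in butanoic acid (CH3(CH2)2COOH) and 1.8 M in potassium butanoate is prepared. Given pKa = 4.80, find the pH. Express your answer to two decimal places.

pH = pKa + log([A⁻]/[HA]) = 4.80 + log(1.8/0.36)
pH = 4.80 + (+0.699) = 5.50

pH = 5.50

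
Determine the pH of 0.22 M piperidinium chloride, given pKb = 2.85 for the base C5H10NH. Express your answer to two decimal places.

pH = 5.90

C5H10NH2+ is the conjugate acid of the weak base C5H10NH.
Kb = 10^(−2.85) = 1.41 × 10^-3
Ka = Kw/Kb = 1.0×10^-14 / 1.41 × 10^-3 = 7.09 × 10^-12
From the ICE table, Ka = [H+]²/(0.22 − [H+]) = 7.09 × 10^-12.
Since Ka ≪ C₀, [H+] ≈ √(Ka·C₀) = 1.25 × 10^-6 M.
([H+]/C₀ = 0.00057% < 5%, so the approximation holds.)
pH = −log[H+] = −log(1.25 × 10^-6) = 5.90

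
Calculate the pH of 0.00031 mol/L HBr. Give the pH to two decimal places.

HBr is a strong acid and dissociates completely, so [H+] = 0.00031 M.
pH = -log(0.00031) = 3.51

pH = 3.51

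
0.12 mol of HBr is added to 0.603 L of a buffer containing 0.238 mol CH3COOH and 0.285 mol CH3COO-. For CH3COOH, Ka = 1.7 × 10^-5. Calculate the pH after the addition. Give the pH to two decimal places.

pH = 4.43

After neutralization: n(CH3COOH) = 0.358 mol, n(CH3COO-) = 0.165 mol.
pKa = −log(1.7 × 10^-5) = 4.770
pH = pKa + log([A⁻]/[HA]) = 4.770 + log(0.165/0.358) = 4.770 -0.336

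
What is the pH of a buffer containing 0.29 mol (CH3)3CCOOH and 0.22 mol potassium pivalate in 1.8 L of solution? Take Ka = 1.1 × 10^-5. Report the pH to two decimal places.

pH = 4.84

pKa = −log(1.1 × 10^-5) = 4.959
Henderson–Hasselbalch: pH = pKa + log([(CH3)3CCOO-]/[(CH3)3CCOOH]) = 4.959 + log(0.22/0.29)
pH = 4.959 + (-0.120) = 4.84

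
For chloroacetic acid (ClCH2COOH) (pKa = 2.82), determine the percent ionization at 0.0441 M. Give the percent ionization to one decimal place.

16.9%

ClCH2COOH ⇌ ClCH2COO- + H+; let x = [H+] at equilibrium.
Ka = 10^(−2.82) = 1.51 × 10^-3
Ka = x²/(C₀ − x); solving the quadratic gives x = 7.44 × 10^-3 M.
% ionization = x/C₀ × 100% = 7.44 × 10^-3/0.0441 × 100% = 16.9%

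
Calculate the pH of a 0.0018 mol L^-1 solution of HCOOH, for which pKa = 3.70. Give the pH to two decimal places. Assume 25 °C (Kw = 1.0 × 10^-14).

HCOOH ⇌ HCOO- + H+
Ka = 10^(−3.70) = 2.00 × 10^-4
From the ICE table, Ka = [H+]²/(0.0018 − [H+]) = 2.00 × 10^-4.
[H+] is not negligible relative to C₀; solve [H+]² + 0.0002·[H+] − 3.6e-07 = 0.
[H+] = (−Ka + √(Ka² + 4·Ka·C₀))/2 = 5.08 × 10^-4 M
pH = −log(5.08 × 10^-4) = 3.29

pH = 3.29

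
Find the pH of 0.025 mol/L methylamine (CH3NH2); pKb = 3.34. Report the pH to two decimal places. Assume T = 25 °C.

CH3NH2 + H2O ⇌ CH3NH3+ + OH-
Kb = 10^(−3.34) = 4.57 × 10^-4
From the ICE table, Kb = [OH-]²/(0.025 − [OH-]) = 4.57 × 10^-4.
The 5% rule fails; solving [OH-]² + Kb·[OH-] − Kb·C₀ = 0 exactly:
[OH-] = (−Kb + √(Kb² + 4·Kb·C₀))/2 = 3.16 × 10^-3 M
pOH = −log(3.16 × 10^-3) = 2.50; pH = 14.00 − 2.50 = 11.50

pH = 11.50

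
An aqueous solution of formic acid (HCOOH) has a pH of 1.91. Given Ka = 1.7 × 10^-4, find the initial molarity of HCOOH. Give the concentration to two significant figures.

C₀ = 9.0 × 10^-1 M

[H+] = 10^(-1.91) = 1.23 × 10^-2 M = x
Ka = x²/(C₀ − x) ⇒ C₀ = x + x²/Ka
C₀ = 1.23 × 10^-2 + (1.23 × 10^-2)²/(1.7 × 10^-4) = 9.02 × 10^-1 M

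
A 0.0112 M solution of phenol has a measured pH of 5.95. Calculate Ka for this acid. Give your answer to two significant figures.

Ka = 1.1 × 10^-10

[H+] = 10^(-5.95) = 1.12 × 10^-6 M
At equilibrium [HA] = 0.0112 − 1.12 × 10^-6 = 1.12 × 10^-2 M
Ka = [H+][A-]/[HA] = (1.12 × 10^-6)² / 1.12 × 10^-2 = 1.1 × 10^-10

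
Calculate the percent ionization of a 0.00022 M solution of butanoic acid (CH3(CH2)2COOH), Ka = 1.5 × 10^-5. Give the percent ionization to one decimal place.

22.9%

CH3(CH2)2COOH ⇌ CH3(CH2)2COO- + H+; let x = [H+] at equilibrium.
Solve x² + 1.5e-05x − 3.3e-09 = 0 → x = 5.04 × 10^-5 M
Fraction ionized = 5.04 × 10^-5 / 0.00022 = 0.2291 → 22.9%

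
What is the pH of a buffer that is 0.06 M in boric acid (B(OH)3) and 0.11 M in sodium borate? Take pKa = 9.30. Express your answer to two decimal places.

Henderson–Hasselbalch: pH = pKa + log([B(OH)4-]/[B(OH)3]) = 9.30 + log(0.11/0.06)
pH = 9.30 + (+0.263) = 9.56

pH = 9.56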